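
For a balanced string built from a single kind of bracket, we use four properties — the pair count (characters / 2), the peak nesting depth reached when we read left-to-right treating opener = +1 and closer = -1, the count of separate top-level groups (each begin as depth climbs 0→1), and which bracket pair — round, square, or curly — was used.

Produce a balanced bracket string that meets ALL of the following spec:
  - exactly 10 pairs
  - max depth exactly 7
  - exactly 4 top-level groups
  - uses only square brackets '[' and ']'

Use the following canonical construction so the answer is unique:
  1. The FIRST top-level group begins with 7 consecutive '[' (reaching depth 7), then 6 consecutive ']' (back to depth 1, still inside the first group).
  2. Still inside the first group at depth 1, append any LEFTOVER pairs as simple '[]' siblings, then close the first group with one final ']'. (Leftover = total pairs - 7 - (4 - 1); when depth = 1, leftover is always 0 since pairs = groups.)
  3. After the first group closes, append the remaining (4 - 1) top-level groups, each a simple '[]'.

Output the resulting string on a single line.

Spec: pairs=10 depth=7 groups=4
Leftover pairs = 10 - 7 - (4-1) = 0
First group: deep chain of depth 7 + 0 sibling pairs
Remaining 3 groups: simple '[]' each

Answer: [[[[[[[]]]]]]][][][]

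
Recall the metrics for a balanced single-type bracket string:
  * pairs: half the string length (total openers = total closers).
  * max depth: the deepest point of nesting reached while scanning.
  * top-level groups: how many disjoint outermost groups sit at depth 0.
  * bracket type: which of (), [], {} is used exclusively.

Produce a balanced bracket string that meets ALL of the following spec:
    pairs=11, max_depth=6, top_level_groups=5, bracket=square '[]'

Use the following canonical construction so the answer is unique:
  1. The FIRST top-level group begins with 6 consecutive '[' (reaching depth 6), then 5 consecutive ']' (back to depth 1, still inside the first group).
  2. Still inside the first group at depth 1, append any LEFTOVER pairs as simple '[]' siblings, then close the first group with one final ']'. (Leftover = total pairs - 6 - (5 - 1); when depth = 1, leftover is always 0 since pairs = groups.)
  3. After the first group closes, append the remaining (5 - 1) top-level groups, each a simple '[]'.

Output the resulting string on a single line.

Answer: [[[[[[]]]]][]][][][][]

Derivation:
Spec: pairs=11 depth=6 groups=5
Leftover pairs = 11 - 6 - (5-1) = 1
First group: deep chain of depth 6 + 1 sibling pairs
Remaining 4 groups: simple '[]' each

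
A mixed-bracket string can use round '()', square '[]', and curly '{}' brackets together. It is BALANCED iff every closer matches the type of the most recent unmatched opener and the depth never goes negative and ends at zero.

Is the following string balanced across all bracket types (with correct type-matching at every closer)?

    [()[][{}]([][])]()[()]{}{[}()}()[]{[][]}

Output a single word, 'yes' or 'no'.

pos 0: push '['; stack = [
pos 1: push '('; stack = [(
pos 2: ')' matches '('; pop; stack = [
pos 3: push '['; stack = [[
pos 4: ']' matches '['; pop; stack = [
pos 5: push '['; stack = [[
pos 6: push '{'; stack = [[{
pos 7: '}' matches '{'; pop; stack = [[
pos 8: ']' matches '['; pop; stack = [
pos 9: push '('; stack = [(
pos 10: push '['; stack = [([
pos 11: ']' matches '['; pop; stack = [(
pos 12: push '['; stack = [([
pos 13: ']' matches '['; pop; stack = [(
pos 14: ')' matches '('; pop; stack = [
pos 15: ']' matches '['; pop; stack = (empty)
pos 16: push '('; stack = (
pos 17: ')' matches '('; pop; stack = (empty)
pos 18: push '['; stack = [
pos 19: push '('; stack = [(
pos 20: ')' matches '('; pop; stack = [
pos 21: ']' matches '['; pop; stack = (empty)
pos 22: push '{'; stack = {
pos 23: '}' matches '{'; pop; stack = (empty)
pos 24: push '{'; stack = {
pos 25: push '['; stack = {[
pos 26: saw closer '}' but top of stack is '[' (expected ']') → INVALID
Verdict: type mismatch at position 26: '}' closes '[' → no

Answer: no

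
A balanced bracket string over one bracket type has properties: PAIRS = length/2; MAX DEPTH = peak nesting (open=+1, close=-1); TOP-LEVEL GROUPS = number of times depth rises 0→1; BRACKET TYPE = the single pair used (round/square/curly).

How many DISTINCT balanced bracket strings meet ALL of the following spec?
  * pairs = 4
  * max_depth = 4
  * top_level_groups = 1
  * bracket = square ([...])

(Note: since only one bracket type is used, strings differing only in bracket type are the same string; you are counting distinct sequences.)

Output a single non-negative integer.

Spec: pairs=4 depth=4 groups=1
Count(depth <= 4) = 5
Count(depth <= 3) = 4
Count(depth == 4) = 5 - 4 = 1

Answer: 1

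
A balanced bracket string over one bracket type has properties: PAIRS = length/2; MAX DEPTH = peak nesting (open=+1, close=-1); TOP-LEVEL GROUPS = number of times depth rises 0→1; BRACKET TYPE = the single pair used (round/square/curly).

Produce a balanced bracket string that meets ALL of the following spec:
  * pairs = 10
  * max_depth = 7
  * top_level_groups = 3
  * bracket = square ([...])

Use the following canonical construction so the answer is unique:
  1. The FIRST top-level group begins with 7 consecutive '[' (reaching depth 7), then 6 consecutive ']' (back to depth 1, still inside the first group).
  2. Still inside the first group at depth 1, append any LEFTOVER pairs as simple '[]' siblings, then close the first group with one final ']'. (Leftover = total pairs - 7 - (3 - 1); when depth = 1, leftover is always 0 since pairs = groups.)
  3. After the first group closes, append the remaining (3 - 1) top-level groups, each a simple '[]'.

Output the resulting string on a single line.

Spec: pairs=10 depth=7 groups=3
Leftover pairs = 10 - 7 - (3-1) = 1
First group: deep chain of depth 7 + 1 sibling pairs
Remaining 2 groups: simple '[]' each

Answer: [[[[[[[]]]]]][]][][]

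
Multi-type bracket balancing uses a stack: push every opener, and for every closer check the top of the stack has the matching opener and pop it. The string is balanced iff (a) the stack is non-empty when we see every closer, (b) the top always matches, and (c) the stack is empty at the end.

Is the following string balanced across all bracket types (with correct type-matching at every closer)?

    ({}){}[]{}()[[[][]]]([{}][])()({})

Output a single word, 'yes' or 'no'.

pos 0: push '('; stack = (
pos 1: push '{'; stack = ({
pos 2: '}' matches '{'; pop; stack = (
pos 3: ')' matches '('; pop; stack = (empty)
pos 4: push '{'; stack = {
pos 5: '}' matches '{'; pop; stack = (empty)
pos 6: push '['; stack = [
pos 7: ']' matches '['; pop; stack = (empty)
pos 8: push '{'; stack = {
pos 9: '}' matches '{'; pop; stack = (empty)
pos 10: push '('; stack = (
pos 11: ')' matches '('; pop; stack = (empty)
pos 12: push '['; stack = [
pos 13: push '['; stack = [[
pos 14: push '['; stack = [[[
pos 15: ']' matches '['; pop; stack = [[
pos 16: push '['; stack = [[[
pos 17: ']' matches '['; pop; stack = [[
pos 18: ']' matches '['; pop; stack = [
pos 19: ']' matches '['; pop; stack = (empty)
pos 20: push '('; stack = (
pos 21: push '['; stack = ([
pos 22: push '{'; stack = ([{
pos 23: '}' matches '{'; pop; stack = ([
pos 24: ']' matches '['; pop; stack = (
pos 25: push '['; stack = ([
pos 26: ']' matches '['; pop; stack = (
pos 27: ')' matches '('; pop; stack = (empty)
pos 28: push '('; stack = (
pos 29: ')' matches '('; pop; stack = (empty)
pos 30: push '('; stack = (
pos 31: push '{'; stack = ({
pos 32: '}' matches '{'; pop; stack = (
pos 33: ')' matches '('; pop; stack = (empty)
end: stack empty → VALID
Verdict: properly nested → yes

Answer: yes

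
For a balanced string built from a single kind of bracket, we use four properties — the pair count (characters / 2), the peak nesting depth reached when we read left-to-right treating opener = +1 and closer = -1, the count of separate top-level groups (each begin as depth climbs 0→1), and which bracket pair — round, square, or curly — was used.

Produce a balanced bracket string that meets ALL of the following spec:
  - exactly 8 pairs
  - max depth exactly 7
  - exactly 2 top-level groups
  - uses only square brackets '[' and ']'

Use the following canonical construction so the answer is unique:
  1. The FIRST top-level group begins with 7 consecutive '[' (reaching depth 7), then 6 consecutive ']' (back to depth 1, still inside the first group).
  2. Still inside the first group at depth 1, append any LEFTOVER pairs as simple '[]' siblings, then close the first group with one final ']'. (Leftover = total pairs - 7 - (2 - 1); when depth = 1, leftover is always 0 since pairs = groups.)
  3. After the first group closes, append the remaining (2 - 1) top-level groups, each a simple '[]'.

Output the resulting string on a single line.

Spec: pairs=8 depth=7 groups=2
Leftover pairs = 8 - 7 - (2-1) = 0
First group: deep chain of depth 7 + 0 sibling pairs
Remaining 1 groups: simple '[]' each

Answer: [[[[[[[]]]]]]][]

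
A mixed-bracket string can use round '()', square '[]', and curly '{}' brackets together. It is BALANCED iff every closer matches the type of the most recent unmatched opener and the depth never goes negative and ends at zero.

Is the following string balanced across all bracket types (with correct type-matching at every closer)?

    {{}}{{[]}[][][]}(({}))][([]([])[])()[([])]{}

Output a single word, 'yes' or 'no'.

Answer: no

Derivation:
pos 0: push '{'; stack = {
pos 1: push '{'; stack = {{
pos 2: '}' matches '{'; pop; stack = {
pos 3: '}' matches '{'; pop; stack = (empty)
pos 4: push '{'; stack = {
pos 5: push '{'; stack = {{
pos 6: push '['; stack = {{[
pos 7: ']' matches '['; pop; stack = {{
pos 8: '}' matches '{'; pop; stack = {
pos 9: push '['; stack = {[
pos 10: ']' matches '['; pop; stack = {
pos 11: push '['; stack = {[
pos 12: ']' matches '['; pop; stack = {
pos 13: push '['; stack = {[
pos 14: ']' matches '['; pop; stack = {
pos 15: '}' matches '{'; pop; stack = (empty)
pos 16: push '('; stack = (
pos 17: push '('; stack = ((
pos 18: push '{'; stack = (({
pos 19: '}' matches '{'; pop; stack = ((
pos 20: ')' matches '('; pop; stack = (
pos 21: ')' matches '('; pop; stack = (empty)
pos 22: saw closer ']' but stack is empty → INVALID
Verdict: unmatched closer ']' at position 22 → no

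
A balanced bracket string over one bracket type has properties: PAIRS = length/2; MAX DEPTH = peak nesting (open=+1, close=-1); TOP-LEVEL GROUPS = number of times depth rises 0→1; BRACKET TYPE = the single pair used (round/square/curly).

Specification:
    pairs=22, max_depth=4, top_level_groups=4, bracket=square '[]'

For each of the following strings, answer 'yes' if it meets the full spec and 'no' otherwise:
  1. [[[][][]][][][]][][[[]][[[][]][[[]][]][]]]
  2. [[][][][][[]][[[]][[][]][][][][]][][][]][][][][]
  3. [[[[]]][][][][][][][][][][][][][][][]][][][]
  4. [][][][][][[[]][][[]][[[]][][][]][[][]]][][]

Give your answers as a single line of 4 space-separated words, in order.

Answer: no no yes no

Derivation:
String 1 '[[[][][]][][][]][][[[]][[[][]][[[]][]][]]]': depth seq [1 2 3 2 3 2 3 2 1 2 1 2 1 2 1 0 1 0 1 2 3 2 1 2 3 4 3 4 3 2 3 4 5 4 3 4 3 2 3 2 1 0]
  -> pairs=21 depth=5 groups=3 -> no
String 2 '[[][][][][[]][[[]][[][]][][][][]][][][]][][][][]': depth seq [1 2 1 2 1 2 1 2 1 2 3 2 1 2 3 4 3 2 3 4 3 4 3 2 3 2 3 2 3 2 3 2 1 2 1 2 1 2 1 0 1 0 1 0 1 0 1 0]
  -> pairs=24 depth=4 groups=5 -> no
String 3 '[[[[]]][][][][][][][][][][][][][][][]][][][]': depth seq [1 2 3 4 3 2 1 2 1 2 1 2 1 2 1 2 1 2 1 2 1 2 1 2 1 2 1 2 1 2 1 2 1 2 1 2 1 0 1 0 1 0 1 0]
  -> pairs=22 depth=4 groups=4 -> yes
String 4 '[][][][][][[[]][][[]][[[]][][][]][[][]]][][]': depth seq [1 0 1 0 1 0 1 0 1 0 1 2 3 2 1 2 1 2 3 2 1 2 3 4 3 2 3 2 3 2 3 2 1 2 3 2 3 2 1 0 1 0 1 0]
  -> pairs=22 depth=4 groups=8 -> no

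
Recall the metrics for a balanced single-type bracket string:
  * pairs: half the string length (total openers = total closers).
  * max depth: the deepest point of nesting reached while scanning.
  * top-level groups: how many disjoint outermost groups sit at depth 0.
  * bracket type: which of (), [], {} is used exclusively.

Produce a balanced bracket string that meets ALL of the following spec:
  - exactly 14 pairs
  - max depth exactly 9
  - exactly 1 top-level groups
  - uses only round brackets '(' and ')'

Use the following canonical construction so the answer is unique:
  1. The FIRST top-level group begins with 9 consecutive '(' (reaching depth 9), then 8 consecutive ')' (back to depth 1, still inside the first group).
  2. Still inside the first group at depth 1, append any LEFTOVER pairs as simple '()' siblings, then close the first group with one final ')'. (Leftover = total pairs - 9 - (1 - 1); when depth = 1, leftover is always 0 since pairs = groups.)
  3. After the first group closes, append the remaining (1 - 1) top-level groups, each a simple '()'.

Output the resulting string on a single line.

Answer: ((((((((())))))))()()()()())

Derivation:
Spec: pairs=14 depth=9 groups=1
Leftover pairs = 14 - 9 - (1-1) = 5
First group: deep chain of depth 9 + 5 sibling pairs
Remaining 0 groups: simple '()' each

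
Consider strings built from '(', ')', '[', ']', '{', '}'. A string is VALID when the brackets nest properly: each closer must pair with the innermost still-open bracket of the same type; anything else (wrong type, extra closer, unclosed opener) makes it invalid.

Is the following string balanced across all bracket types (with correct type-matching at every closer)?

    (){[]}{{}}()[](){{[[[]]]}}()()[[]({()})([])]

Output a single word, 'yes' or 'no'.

pos 0: push '('; stack = (
pos 1: ')' matches '('; pop; stack = (empty)
pos 2: push '{'; stack = {
pos 3: push '['; stack = {[
pos 4: ']' matches '['; pop; stack = {
pos 5: '}' matches '{'; pop; stack = (empty)
pos 6: push '{'; stack = {
pos 7: push '{'; stack = {{
pos 8: '}' matches '{'; pop; stack = {
pos 9: '}' matches '{'; pop; stack = (empty)
pos 10: push '('; stack = (
pos 11: ')' matches '('; pop; stack = (empty)
pos 12: push '['; stack = [
pos 13: ']' matches '['; pop; stack = (empty)
pos 14: push '('; stack = (
pos 15: ')' matches '('; pop; stack = (empty)
pos 16: push '{'; stack = {
pos 17: push '{'; stack = {{
pos 18: push '['; stack = {{[
pos 19: push '['; stack = {{[[
pos 20: push '['; stack = {{[[[
pos 21: ']' matches '['; pop; stack = {{[[
pos 22: ']' matches '['; pop; stack = {{[
pos 23: ']' matches '['; pop; stack = {{
pos 24: '}' matches '{'; pop; stack = {
pos 25: '}' matches '{'; pop; stack = (empty)
pos 26: push '('; stack = (
pos 27: ')' matches '('; pop; stack = (empty)
pos 28: push '('; stack = (
pos 29: ')' matches '('; pop; stack = (empty)
pos 30: push '['; stack = [
pos 31: push '['; stack = [[
pos 32: ']' matches '['; pop; stack = [
pos 33: push '('; stack = [(
pos 34: push '{'; stack = [({
pos 35: push '('; stack = [({(
pos 36: ')' matches '('; pop; stack = [({
pos 37: '}' matches '{'; pop; stack = [(
pos 38: ')' matches '('; pop; stack = [
pos 39: push '('; stack = [(
pos 40: push '['; stack = [([
pos 41: ']' matches '['; pop; stack = [(
pos 42: ')' matches '('; pop; stack = [
pos 43: ']' matches '['; pop; stack = (empty)
end: stack empty → VALID
Verdict: properly nested → yes

Answer: yes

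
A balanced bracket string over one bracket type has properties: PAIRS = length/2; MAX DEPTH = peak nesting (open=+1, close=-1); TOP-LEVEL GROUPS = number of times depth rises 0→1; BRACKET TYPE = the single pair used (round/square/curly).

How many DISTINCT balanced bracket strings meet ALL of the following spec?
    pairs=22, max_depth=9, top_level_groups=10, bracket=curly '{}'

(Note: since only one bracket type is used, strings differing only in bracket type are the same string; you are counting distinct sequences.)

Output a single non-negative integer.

Answer: 261030

Derivation:
Spec: pairs=22 depth=9 groups=10
Count(depth <= 9) = 161236270
Count(depth <= 8) = 160975240
Count(depth == 9) = 161236270 - 160975240 = 261030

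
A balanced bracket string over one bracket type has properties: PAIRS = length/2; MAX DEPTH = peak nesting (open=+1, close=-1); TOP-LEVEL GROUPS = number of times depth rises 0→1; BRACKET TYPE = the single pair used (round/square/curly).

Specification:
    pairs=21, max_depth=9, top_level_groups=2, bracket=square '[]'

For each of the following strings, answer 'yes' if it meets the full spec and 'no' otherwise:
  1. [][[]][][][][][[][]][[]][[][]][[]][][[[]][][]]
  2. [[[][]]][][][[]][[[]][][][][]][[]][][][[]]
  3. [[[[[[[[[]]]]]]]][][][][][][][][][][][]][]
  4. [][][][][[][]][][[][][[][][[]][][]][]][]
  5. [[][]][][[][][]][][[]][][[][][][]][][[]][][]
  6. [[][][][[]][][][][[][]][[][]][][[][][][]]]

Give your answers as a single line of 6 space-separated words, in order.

Answer: no no yes no no no

Derivation:
String 1 '[][[]][][][][][[][]][[]][[][]][[]][][[[]][][]]': depth seq [1 0 1 2 1 0 1 0 1 0 1 0 1 0 1 2 1 2 1 0 1 2 1 0 1 2 1 2 1 0 1 2 1 0 1 0 1 2 3 2 1 2 1 2 1 0]
  -> pairs=23 depth=3 groups=12 -> no
String 2 '[[[][]]][][][[]][[[]][][][][]][[]][][][[]]': depth seq [1 2 3 2 3 2 1 0 1 0 1 0 1 2 1 0 1 2 3 2 1 2 1 2 1 2 1 2 1 0 1 2 1 0 1 0 1 0 1 2 1 0]
  -> pairs=21 depth=3 groups=9 -> no
String 3 '[[[[[[[[[]]]]]]]][][][][][][][][][][][]][]': depth seq [1 2 3 4 5 6 7 8 9 8 7 6 5 4 3 2 1 2 1 2 1 2 1 2 1 2 1 2 1 2 1 2 1 2 1 2 1 2 1 0 1 0]
  -> pairs=21 depth=9 groups=2 -> yes
String 4 '[][][][][[][]][][[][][[][][[]][][]][]][]': depth seq [1 0 1 0 1 0 1 0 1 2 1 2 1 0 1 0 1 2 1 2 1 2 3 2 3 2 3 4 3 2 3 2 3 2 1 2 1 0 1 0]
  -> pairs=20 depth=4 groups=8 -> no
String 5 '[[][]][][[][][]][][[]][][[][][][]][][[]][][]': depth seq [1 2 1 2 1 0 1 0 1 2 1 2 1 2 1 0 1 0 1 2 1 0 1 0 1 2 1 2 1 2 1 2 1 0 1 0 1 2 1 0 1 0 1 0]
  -> pairs=22 depth=2 groups=11 -> no
String 6 '[[][][][[]][][][][[][]][[][]][][[][][][]]]': depth seq [1 2 1 2 1 2 1 2 3 2 1 2 1 2 1 2 1 2 3 2 3 2 1 2 3 2 3 2 1 2 1 2 3 2 3 2 3 2 3 2 1 0]
  -> pairs=21 depth=3 groups=1 -> no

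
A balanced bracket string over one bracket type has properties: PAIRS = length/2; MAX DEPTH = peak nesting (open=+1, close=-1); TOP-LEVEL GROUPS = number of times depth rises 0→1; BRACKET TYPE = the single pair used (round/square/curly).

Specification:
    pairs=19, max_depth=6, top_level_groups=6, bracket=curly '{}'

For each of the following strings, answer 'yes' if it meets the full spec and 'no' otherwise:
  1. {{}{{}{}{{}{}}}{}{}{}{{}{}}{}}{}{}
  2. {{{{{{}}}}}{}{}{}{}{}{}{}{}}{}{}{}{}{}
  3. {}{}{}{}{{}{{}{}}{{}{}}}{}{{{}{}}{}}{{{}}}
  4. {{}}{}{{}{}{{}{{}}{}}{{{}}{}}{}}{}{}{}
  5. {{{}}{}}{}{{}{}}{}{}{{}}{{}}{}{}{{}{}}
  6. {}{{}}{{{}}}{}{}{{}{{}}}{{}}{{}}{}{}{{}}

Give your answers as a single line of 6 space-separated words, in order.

String 1 '{{}{{}{}{{}{}}}{}{}{}{{}{}}{}}{}{}': depth seq [1 2 1 2 3 2 3 2 3 4 3 4 3 2 1 2 1 2 1 2 1 2 3 2 3 2 1 2 1 0 1 0 1 0]
  -> pairs=17 depth=4 groups=3 -> no
String 2 '{{{{{{}}}}}{}{}{}{}{}{}{}{}}{}{}{}{}{}': depth seq [1 2 3 4 5 6 5 4 3 2 1 2 1 2 1 2 1 2 1 2 1 2 1 2 1 2 1 0 1 0 1 0 1 0 1 0 1 0]
  -> pairs=19 depth=6 groups=6 -> yes
String 3 '{}{}{}{}{{}{{}{}}{{}{}}}{}{{{}{}}{}}{{{}}}': depth seq [1 0 1 0 1 0 1 0 1 2 1 2 3 2 3 2 1 2 3 2 3 2 1 0 1 0 1 2 3 2 3 2 1 2 1 0 1 2 3 2 1 0]
  -> pairs=21 depth=3 groups=8 -> no
String 4 '{{}}{}{{}{}{{}{{}}{}}{{{}}{}}{}}{}{}{}': depth seq [1 2 1 0 1 0 1 2 1 2 1 2 3 2 3 4 3 2 3 2 1 2 3 4 3 2 3 2 1 2 1 0 1 0 1 0 1 0]
  -> pairs=19 depth=4 groups=6 -> no
String 5 '{{{}}{}}{}{{}{}}{}{}{{}}{{}}{}{}{{}{}}': depth seq [1 2 3 2 1 2 1 0 1 0 1 2 1 2 1 0 1 0 1 0 1 2 1 0 1 2 1 0 1 0 1 0 1 2 1 2 1 0]
  -> pairs=19 depth=3 groups=10 -> no
String 6 '{}{{}}{{{}}}{}{}{{}{{}}}{{}}{{}}{}{}{{}}': depth seq [1 0 1 2 1 0 1 2 3 2 1 0 1 0 1 0 1 2 1 2 3 2 1 0 1 2 1 0 1 2 1 0 1 0 1 0 1 2 1 0]
  -> pairs=20 depth=3 groups=11 -> no

Answer: no yes no no no no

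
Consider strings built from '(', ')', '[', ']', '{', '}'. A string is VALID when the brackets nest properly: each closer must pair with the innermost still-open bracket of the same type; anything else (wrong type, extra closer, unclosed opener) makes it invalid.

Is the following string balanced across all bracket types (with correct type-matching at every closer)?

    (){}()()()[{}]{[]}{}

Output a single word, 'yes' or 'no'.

pos 0: push '('; stack = (
pos 1: ')' matches '('; pop; stack = (empty)
pos 2: push '{'; stack = {
pos 3: '}' matches '{'; pop; stack = (empty)
pos 4: push '('; stack = (
pos 5: ')' matches '('; pop; stack = (empty)
pos 6: push '('; stack = (
pos 7: ')' matches '('; pop; stack = (empty)
pos 8: push '('; stack = (
pos 9: ')' matches '('; pop; stack = (empty)
pos 10: push '['; stack = [
pos 11: push '{'; stack = [{
pos 12: '}' matches '{'; pop; stack = [
pos 13: ']' matches '['; pop; stack = (empty)
pos 14: push '{'; stack = {
pos 15: push '['; stack = {[
pos 16: ']' matches '['; pop; stack = {
pos 17: '}' matches '{'; pop; stack = (empty)
pos 18: push '{'; stack = {
pos 19: '}' matches '{'; pop; stack = (empty)
end: stack empty → VALID
Verdict: properly nested → yes

Answer: yes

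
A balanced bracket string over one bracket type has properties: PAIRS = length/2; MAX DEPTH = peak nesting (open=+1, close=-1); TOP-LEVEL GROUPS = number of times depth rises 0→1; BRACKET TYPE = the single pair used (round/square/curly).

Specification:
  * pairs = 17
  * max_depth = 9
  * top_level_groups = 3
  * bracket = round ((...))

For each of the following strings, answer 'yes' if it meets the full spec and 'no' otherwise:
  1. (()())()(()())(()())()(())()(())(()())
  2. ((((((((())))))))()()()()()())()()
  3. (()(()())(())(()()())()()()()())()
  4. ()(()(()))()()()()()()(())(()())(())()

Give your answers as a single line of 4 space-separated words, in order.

Answer: no yes no no

Derivation:
String 1 '(()())()(()())(()())()(())()(())(()())': depth seq [1 2 1 2 1 0 1 0 1 2 1 2 1 0 1 2 1 2 1 0 1 0 1 2 1 0 1 0 1 2 1 0 1 2 1 2 1 0]
  -> pairs=19 depth=2 groups=9 -> no
String 2 '((((((((())))))))()()()()()())()()': depth seq [1 2 3 4 5 6 7 8 9 8 7 6 5 4 3 2 1 2 1 2 1 2 1 2 1 2 1 2 1 0 1 0 1 0]
  -> pairs=17 depth=9 groups=3 -> yes
String 3 '(()(()())(())(()()())()()()()())()': depth seq [1 2 1 2 3 2 3 2 1 2 3 2 1 2 3 2 3 2 3 2 1 2 1 2 1 2 1 2 1 2 1 0 1 0]
  -> pairs=17 depth=3 groups=2 -> no
String 4 '()(()(()))()()()()()()(())(()())(())()': depth seq [1 0 1 2 1 2 3 2 1 0 1 0 1 0 1 0 1 0 1 0 1 0 1 2 1 0 1 2 1 2 1 0 1 2 1 0 1 0]
  -> pairs=19 depth=3 groups=12 -> no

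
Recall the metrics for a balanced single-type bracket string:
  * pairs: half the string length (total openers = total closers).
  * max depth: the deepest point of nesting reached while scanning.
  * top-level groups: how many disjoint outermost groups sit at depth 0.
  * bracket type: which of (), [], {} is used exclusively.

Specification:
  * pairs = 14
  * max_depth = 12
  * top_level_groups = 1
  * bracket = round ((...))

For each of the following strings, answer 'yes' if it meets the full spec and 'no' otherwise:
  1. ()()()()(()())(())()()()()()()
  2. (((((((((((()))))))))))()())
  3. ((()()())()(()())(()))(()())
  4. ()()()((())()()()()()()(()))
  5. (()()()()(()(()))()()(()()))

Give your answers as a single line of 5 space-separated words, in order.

Answer: no yes no no no

Derivation:
String 1 '()()()()(()())(())()()()()()()': depth seq [1 0 1 0 1 0 1 0 1 2 1 2 1 0 1 2 1 0 1 0 1 0 1 0 1 0 1 0 1 0]
  -> pairs=15 depth=2 groups=12 -> no
String 2 '(((((((((((()))))))))))()())': depth seq [1 2 3 4 5 6 7 8 9 10 11 12 11 10 9 8 7 6 5 4 3 2 1 2 1 2 1 0]
  -> pairs=14 depth=12 groups=1 -> yes
String 3 '((()()())()(()())(()))(()())': depth seq [1 2 3 2 3 2 3 2 1 2 1 2 3 2 3 2 1 2 3 2 1 0 1 2 1 2 1 0]
  -> pairs=14 depth=3 groups=2 -> no
String 4 '()()()((())()()()()()()(()))': depth seq [1 0 1 0 1 0 1 2 3 2 1 2 1 2 1 2 1 2 1 2 1 2 1 2 3 2 1 0]
  -> pairs=14 depth=3 groups=4 -> no
String 5 '(()()()()(()(()))()()(()()))': depth seq [1 2 1 2 1 2 1 2 1 2 3 2 3 4 3 2 1 2 1 2 1 2 3 2 3 2 1 0]
  -> pairs=14 depth=4 groups=1 -> no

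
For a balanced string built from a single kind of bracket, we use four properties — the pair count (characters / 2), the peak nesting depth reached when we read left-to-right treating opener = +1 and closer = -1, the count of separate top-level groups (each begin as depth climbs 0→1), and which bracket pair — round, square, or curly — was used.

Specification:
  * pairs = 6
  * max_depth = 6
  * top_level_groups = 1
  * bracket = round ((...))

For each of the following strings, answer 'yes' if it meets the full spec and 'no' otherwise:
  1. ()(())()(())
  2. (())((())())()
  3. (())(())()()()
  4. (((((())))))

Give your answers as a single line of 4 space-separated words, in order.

String 1 '()(())()(())': depth seq [1 0 1 2 1 0 1 0 1 2 1 0]
  -> pairs=6 depth=2 groups=4 -> no
String 2 '(())((())())()': depth seq [1 2 1 0 1 2 3 2 1 2 1 0 1 0]
  -> pairs=7 depth=3 groups=3 -> no
String 3 '(())(())()()()': depth seq [1 2 1 0 1 2 1 0 1 0 1 0 1 0]
  -> pairs=7 depth=2 groups=5 -> no
String 4 '(((((())))))': depth seq [1 2 3 4 5 6 5 4 3 2 1 0]
  -> pairs=6 depth=6 groups=1 -> yes

Answer: no no no yes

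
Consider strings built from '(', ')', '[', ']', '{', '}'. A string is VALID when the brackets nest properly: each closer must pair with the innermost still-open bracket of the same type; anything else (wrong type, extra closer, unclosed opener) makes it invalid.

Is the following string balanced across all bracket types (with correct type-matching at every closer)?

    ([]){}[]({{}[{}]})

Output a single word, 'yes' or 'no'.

Answer: yes

Derivation:
pos 0: push '('; stack = (
pos 1: push '['; stack = ([
pos 2: ']' matches '['; pop; stack = (
pos 3: ')' matches '('; pop; stack = (empty)
pos 4: push '{'; stack = {
pos 5: '}' matches '{'; pop; stack = (empty)
pos 6: push '['; stack = [
pos 7: ']' matches '['; pop; stack = (empty)
pos 8: push '('; stack = (
pos 9: push '{'; stack = ({
pos 10: push '{'; stack = ({{
pos 11: '}' matches '{'; pop; stack = ({
pos 12: push '['; stack = ({[
pos 13: push '{'; stack = ({[{
pos 14: '}' matches '{'; pop; stack = ({[
pos 15: ']' matches '['; pop; stack = ({
pos 16: '}' matches '{'; pop; stack = (
pos 17: ')' matches '('; pop; stack = (empty)
end: stack empty → VALID
Verdict: properly nested → yes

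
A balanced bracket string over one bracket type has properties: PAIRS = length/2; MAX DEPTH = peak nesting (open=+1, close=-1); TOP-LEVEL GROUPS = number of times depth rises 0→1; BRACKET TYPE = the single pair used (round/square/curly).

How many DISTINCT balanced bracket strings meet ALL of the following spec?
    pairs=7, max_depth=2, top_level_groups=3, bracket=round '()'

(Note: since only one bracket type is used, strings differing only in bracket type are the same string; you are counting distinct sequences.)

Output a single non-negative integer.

Spec: pairs=7 depth=2 groups=3
Count(depth <= 2) = 15
Count(depth <= 1) = 0
Count(depth == 2) = 15 - 0 = 15

Answer: 15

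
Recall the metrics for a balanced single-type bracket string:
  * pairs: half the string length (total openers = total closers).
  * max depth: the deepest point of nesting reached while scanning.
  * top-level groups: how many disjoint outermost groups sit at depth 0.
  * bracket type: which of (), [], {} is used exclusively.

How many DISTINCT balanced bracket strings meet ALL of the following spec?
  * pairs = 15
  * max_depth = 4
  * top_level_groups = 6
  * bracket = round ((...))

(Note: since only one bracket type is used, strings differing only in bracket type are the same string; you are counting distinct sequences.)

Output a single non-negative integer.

Answer: 134126

Derivation:
Spec: pairs=15 depth=4 groups=6
Count(depth <= 4) = 220910
Count(depth <= 3) = 86784
Count(depth == 4) = 220910 - 86784 = 134126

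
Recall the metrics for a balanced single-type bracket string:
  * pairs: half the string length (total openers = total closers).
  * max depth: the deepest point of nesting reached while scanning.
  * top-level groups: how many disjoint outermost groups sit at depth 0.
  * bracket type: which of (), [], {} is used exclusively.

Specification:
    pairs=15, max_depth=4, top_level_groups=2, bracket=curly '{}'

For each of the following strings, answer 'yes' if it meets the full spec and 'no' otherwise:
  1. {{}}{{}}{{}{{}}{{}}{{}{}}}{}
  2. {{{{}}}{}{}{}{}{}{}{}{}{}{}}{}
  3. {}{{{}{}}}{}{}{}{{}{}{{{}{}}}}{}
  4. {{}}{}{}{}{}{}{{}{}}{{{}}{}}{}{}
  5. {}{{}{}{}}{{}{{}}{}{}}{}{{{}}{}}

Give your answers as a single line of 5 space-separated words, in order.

Answer: no yes no no no

Derivation:
String 1 '{{}}{{}}{{}{{}}{{}}{{}{}}}{}': depth seq [1 2 1 0 1 2 1 0 1 2 1 2 3 2 1 2 3 2 1 2 3 2 3 2 1 0 1 0]
  -> pairs=14 depth=3 groups=4 -> no
String 2 '{{{{}}}{}{}{}{}{}{}{}{}{}{}}{}': depth seq [1 2 3 4 3 2 1 2 1 2 1 2 1 2 1 2 1 2 1 2 1 2 1 2 1 2 1 0 1 0]
  -> pairs=15 depth=4 groups=2 -> yes
String 3 '{}{{{}{}}}{}{}{}{{}{}{{{}{}}}}{}': depth seq [1 0 1 2 3 2 3 2 1 0 1 0 1 0 1 0 1 2 1 2 1 2 3 4 3 4 3 2 1 0 1 0]
  -> pairs=16 depth=4 groups=7 -> no
String 4 '{{}}{}{}{}{}{}{{}{}}{{{}}{}}{}{}': depth seq [1 2 1 0 1 0 1 0 1 0 1 0 1 0 1 2 1 2 1 0 1 2 3 2 1 2 1 0 1 0 1 0]
  -> pairs=16 depth=3 groups=10 -> no
String 5 '{}{{}{}{}}{{}{{}}{}{}}{}{{{}}{}}': depth seq [1 0 1 2 1 2 1 2 1 0 1 2 1 2 3 2 1 2 1 2 1 0 1 0 1 2 3 2 1 2 1 0]
  -> pairs=16 depth=3 groups=5 -> no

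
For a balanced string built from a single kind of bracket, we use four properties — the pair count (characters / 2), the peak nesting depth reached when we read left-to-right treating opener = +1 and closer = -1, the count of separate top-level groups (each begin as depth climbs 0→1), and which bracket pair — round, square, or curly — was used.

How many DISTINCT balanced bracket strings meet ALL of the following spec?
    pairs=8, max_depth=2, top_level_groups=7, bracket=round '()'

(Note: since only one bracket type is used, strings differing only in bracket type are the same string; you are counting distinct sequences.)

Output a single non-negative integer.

Answer: 7

Derivation:
Spec: pairs=8 depth=2 groups=7
Count(depth <= 2) = 7
Count(depth <= 1) = 0
Count(depth == 2) = 7 - 0 = 7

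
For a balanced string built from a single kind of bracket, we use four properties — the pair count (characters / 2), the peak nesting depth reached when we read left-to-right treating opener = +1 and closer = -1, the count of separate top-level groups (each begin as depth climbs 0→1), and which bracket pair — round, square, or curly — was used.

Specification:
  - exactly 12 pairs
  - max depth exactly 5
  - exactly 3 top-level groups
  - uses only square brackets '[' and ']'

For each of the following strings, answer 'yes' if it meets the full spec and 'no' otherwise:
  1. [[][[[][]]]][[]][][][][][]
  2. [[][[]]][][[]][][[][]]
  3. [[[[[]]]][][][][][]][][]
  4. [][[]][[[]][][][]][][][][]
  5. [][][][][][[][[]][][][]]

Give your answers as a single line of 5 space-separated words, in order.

String 1 '[[][[[][]]]][[]][][][][][]': depth seq [1 2 1 2 3 4 3 4 3 2 1 0 1 2 1 0 1 0 1 0 1 0 1 0 1 0]
  -> pairs=13 depth=4 groups=7 -> no
String 2 '[[][[]]][][[]][][[][]]': depth seq [1 2 1 2 3 2 1 0 1 0 1 2 1 0 1 0 1 2 1 2 1 0]
  -> pairs=11 depth=3 groups=5 -> no
String 3 '[[[[[]]]][][][][][]][][]': depth seq [1 2 3 4 5 4 3 2 1 2 1 2 1 2 1 2 1 2 1 0 1 0 1 0]
  -> pairs=12 depth=5 groups=3 -> yes
String 4 '[][[]][[[]][][][]][][][][]': depth seq [1 0 1 2 1 0 1 2 3 2 1 2 1 2 1 2 1 0 1 0 1 0 1 0 1 0]
  -> pairs=13 depth=3 groups=7 -> no
String 5 '[][][][][][[][[]][][][]]': depth seq [1 0 1 0 1 0 1 0 1 0 1 2 1 2 3 2 1 2 1 2 1 2 1 0]
  -> pairs=12 depth=3 groups=6 -> no

Answer: no no yes no no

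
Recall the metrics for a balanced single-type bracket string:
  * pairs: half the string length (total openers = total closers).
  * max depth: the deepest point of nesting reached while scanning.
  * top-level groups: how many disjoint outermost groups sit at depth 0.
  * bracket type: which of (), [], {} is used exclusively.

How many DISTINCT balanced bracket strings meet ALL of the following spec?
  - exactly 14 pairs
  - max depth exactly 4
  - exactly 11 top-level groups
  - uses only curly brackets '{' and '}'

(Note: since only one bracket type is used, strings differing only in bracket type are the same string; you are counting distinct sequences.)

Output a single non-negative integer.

Spec: pairs=14 depth=4 groups=11
Count(depth <= 4) = 440
Count(depth <= 3) = 429
Count(depth == 4) = 440 - 429 = 11

Answer: 11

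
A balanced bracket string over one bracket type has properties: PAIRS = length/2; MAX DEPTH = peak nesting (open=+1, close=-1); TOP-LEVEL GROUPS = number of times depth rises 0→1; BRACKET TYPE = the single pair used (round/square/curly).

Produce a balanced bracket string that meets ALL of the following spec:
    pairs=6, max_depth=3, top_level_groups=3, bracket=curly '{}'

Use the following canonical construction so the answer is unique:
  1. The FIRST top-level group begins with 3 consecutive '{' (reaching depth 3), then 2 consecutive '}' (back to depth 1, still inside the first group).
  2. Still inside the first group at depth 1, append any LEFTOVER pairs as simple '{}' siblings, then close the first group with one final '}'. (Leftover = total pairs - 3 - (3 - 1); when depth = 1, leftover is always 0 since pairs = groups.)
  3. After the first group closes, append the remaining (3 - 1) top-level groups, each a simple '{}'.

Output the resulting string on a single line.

Answer: {{{}}{}}{}{}

Derivation:
Spec: pairs=6 depth=3 groups=3
Leftover pairs = 6 - 3 - (3-1) = 1
First group: deep chain of depth 3 + 1 sibling pairs
Remaining 2 groups: simple '{}' each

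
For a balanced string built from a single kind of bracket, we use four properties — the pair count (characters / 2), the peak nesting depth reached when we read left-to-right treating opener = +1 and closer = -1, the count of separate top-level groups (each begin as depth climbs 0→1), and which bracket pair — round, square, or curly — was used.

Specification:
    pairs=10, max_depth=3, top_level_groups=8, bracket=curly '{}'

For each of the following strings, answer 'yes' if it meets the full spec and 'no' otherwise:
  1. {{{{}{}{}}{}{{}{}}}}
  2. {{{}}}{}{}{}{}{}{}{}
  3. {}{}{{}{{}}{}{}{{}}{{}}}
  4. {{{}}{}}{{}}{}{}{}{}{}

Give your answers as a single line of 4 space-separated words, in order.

String 1 '{{{{}{}{}}{}{{}{}}}}': depth seq [1 2 3 4 3 4 3 4 3 2 3 2 3 4 3 4 3 2 1 0]
  -> pairs=10 depth=4 groups=1 -> no
String 2 '{{{}}}{}{}{}{}{}{}{}': depth seq [1 2 3 2 1 0 1 0 1 0 1 0 1 0 1 0 1 0 1 0]
  -> pairs=10 depth=3 groups=8 -> yes
String 3 '{}{}{{}{{}}{}{}{{}}{{}}}': depth seq [1 0 1 0 1 2 1 2 3 2 1 2 1 2 1 2 3 2 1 2 3 2 1 0]
  -> pairs=12 depth=3 groups=3 -> no
String 4 '{{{}}{}}{{}}{}{}{}{}{}': depth seq [1 2 3 2 1 2 1 0 1 2 1 0 1 0 1 0 1 0 1 0 1 0]
  -> pairs=11 depth=3 groups=7 -> no

Answer: no yes no no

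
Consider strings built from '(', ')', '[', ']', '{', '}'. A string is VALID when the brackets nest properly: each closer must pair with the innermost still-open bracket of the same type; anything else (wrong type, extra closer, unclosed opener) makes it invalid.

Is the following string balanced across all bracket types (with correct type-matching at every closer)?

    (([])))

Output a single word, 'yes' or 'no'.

pos 0: push '('; stack = (
pos 1: push '('; stack = ((
pos 2: push '['; stack = (([
pos 3: ']' matches '['; pop; stack = ((
pos 4: ')' matches '('; pop; stack = (
pos 5: ')' matches '('; pop; stack = (empty)
pos 6: saw closer ')' but stack is empty → INVALID
Verdict: unmatched closer ')' at position 6 → no

Answer: no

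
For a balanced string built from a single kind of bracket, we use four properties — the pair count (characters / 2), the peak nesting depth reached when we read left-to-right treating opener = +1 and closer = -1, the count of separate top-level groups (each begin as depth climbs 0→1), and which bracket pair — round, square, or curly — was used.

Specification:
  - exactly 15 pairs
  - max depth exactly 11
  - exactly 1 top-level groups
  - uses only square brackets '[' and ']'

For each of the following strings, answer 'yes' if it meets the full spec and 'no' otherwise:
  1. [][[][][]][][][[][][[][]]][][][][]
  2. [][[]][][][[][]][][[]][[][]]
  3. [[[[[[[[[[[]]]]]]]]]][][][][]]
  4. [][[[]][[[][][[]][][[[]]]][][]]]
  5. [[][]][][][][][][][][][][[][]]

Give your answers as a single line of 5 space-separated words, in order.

String 1 '[][[][][]][][][[][][[][]]][][][][]': depth seq [1 0 1 2 1 2 1 2 1 0 1 0 1 0 1 2 1 2 1 2 3 2 3 2 1 0 1 0 1 0 1 0 1 0]
  -> pairs=17 depth=3 groups=9 -> no
String 2 '[][[]][][][[][]][][[]][[][]]': depth seq [1 0 1 2 1 0 1 0 1 0 1 2 1 2 1 0 1 0 1 2 1 0 1 2 1 2 1 0]
  -> pairs=14 depth=2 groups=8 -> no
String 3 '[[[[[[[[[[[]]]]]]]]]][][][][]]': depth seq [1 2 3 4 5 6 7 8 9 10 11 10 9 8 7 6 5 4 3 2 1 2 1 2 1 2 1 2 1 0]
  -> pairs=15 depth=11 groups=1 -> yes
String 4 '[][[[]][[[][][[]][][[[]]]][][]]]': depth seq [1 0 1 2 3 2 1 2 3 4 3 4 3 4 5 4 3 4 3 4 5 6 5 4 3 2 3 2 3 2 1 0]
  -> pairs=16 depth=6 groups=2 -> no
String 5 '[[][]][][][][][][][][][][[][]]': depth seq [1 2 1 2 1 0 1 0 1 0 1 0 1 0 1 0 1 0 1 0 1 0 1 0 1 2 1 2 1 0]
  -> pairs=15 depth=2 groups=11 -> no

Answer: no no yes no no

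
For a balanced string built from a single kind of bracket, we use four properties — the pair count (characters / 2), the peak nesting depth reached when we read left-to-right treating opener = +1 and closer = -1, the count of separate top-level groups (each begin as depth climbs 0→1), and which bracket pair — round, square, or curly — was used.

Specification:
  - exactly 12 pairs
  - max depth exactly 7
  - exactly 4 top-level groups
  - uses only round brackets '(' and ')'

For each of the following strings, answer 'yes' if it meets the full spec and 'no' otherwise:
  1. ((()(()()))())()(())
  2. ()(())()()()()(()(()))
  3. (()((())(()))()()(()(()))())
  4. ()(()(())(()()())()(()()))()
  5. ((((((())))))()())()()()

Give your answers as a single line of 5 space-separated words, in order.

String 1 '((()(()()))())()(())': depth seq [1 2 3 2 3 4 3 4 3 2 1 2 1 0 1 0 1 2 1 0]
  -> pairs=10 depth=4 groups=3 -> no
String 2 '()(())()()()()(()(()))': depth seq [1 0 1 2 1 0 1 0 1 0 1 0 1 0 1 2 1 2 3 2 1 0]
  -> pairs=11 depth=3 groups=7 -> no
String 3 '(()((())(()))()()(()(()))())': depth seq [1 2 1 2 3 4 3 2 3 4 3 2 1 2 1 2 1 2 3 2 3 4 3 2 1 2 1 0]
  -> pairs=14 depth=4 groups=1 -> no
String 4 '()(()(())(()()())()(()()))()': depth seq [1 0 1 2 1 2 3 2 1 2 3 2 3 2 3 2 1 2 1 2 3 2 3 2 1 0 1 0]
  -> pairs=14 depth=3 groups=3 -> no
String 5 '((((((())))))()())()()()': depth seq [1 2 3 4 5 6 7 6 5 4 3 2 1 2 1 2 1 0 1 0 1 0 1 0]
  -> pairs=12 depth=7 groups=4 -> yes

Answer: no no no no yes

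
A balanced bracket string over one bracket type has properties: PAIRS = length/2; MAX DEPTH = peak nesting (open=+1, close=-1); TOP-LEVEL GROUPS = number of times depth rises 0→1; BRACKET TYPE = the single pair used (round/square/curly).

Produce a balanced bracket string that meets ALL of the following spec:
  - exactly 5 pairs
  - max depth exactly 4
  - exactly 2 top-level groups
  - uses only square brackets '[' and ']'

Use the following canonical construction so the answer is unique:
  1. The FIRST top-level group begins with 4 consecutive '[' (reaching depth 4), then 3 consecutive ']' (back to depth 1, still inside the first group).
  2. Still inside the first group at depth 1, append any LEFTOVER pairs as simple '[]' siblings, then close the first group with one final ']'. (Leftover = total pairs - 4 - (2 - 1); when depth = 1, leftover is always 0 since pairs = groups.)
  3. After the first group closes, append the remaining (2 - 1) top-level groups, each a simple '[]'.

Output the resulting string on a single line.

Answer: [[[[]]]][]

Derivation:
Spec: pairs=5 depth=4 groups=2
Leftover pairs = 5 - 4 - (2-1) = 0
First group: deep chain of depth 4 + 0 sibling pairs
Remaining 1 groups: simple '[]' each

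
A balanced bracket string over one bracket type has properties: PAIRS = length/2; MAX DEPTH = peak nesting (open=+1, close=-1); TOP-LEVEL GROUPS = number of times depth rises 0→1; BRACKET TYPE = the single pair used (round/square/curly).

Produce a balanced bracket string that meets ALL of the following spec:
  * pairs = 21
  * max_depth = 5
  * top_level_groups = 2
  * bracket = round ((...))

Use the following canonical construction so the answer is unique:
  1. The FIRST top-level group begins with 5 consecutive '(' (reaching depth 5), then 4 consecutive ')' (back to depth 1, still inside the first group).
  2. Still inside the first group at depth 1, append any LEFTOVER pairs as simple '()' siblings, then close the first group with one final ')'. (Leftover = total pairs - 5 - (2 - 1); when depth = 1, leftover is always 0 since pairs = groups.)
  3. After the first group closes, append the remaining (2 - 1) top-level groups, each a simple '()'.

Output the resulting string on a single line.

Answer: ((((())))()()()()()()()()()()()()()()())()

Derivation:
Spec: pairs=21 depth=5 groups=2
Leftover pairs = 21 - 5 - (2-1) = 15
First group: deep chain of depth 5 + 15 sibling pairs
Remaining 1 groups: simple '()' each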